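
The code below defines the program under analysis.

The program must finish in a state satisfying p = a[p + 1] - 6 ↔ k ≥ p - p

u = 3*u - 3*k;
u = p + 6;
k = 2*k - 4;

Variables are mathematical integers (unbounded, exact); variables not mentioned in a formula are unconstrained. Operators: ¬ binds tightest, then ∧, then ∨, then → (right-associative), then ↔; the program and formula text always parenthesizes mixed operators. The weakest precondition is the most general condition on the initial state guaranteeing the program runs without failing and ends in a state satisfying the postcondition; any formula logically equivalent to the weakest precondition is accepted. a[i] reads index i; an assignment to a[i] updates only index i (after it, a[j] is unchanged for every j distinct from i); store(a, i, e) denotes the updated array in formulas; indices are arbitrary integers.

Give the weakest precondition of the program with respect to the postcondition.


Working backward. After the program, the postcondition p = a[p + 1] - 6 ↔ k ≥ p - p must hold; in canonical form it is p = a[p + 1] - 6 ↔ k ≥ 0.
Before k := 2*k - 4: p = a[p + 1] - 6 ↔ 2*k ≥ 4
Before u := p + 6: p = a[p + 1] - 6 ↔ 2*k ≥ 4
Before u := 3*u - 3*k: p = a[p + 1] - 6 ↔ 2*k ≥ 4
Answer: WP = p = a[p + 1] - 6 ↔ 2*k ≥ 4


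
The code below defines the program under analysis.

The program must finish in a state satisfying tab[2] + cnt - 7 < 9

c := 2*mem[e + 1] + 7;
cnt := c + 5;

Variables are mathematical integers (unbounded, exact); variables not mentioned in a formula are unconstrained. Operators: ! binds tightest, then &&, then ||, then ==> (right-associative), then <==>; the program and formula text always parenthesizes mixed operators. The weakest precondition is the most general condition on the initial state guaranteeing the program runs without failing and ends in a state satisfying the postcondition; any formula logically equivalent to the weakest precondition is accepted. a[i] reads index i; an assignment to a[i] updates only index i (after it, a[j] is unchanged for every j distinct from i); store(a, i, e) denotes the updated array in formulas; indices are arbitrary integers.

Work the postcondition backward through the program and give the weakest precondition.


Working backward. After the program, the postcondition tab[2] + cnt - 7 < 9 must hold; in canonical form it is tab[2] + cnt < 16.
Before cnt := c + 5: tab[2] + c < 11
Before c := 2*mem[e + 1] + 7: 2*mem[e + 1] + tab[2] < 4
Answer: WP = 2*mem[e + 1] + tab[2] < 4


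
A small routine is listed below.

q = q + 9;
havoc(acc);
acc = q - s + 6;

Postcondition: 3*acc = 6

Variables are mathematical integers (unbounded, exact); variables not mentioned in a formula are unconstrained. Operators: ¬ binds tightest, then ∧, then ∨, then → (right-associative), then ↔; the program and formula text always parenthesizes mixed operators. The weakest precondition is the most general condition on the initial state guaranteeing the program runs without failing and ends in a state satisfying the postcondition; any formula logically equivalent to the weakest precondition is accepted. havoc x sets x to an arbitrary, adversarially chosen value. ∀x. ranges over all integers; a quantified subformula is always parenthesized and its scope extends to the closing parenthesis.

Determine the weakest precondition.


Working backward. After the program, 3*acc = 6 must hold.
Before acc := q - s + 6: 3*q = 3*s - 12
Before havoc acc: 3*q = 3*s - 12
Before q := q + 9: 3*q = 3*s - 39
Answer: WP = 3*q = 3*s - 39


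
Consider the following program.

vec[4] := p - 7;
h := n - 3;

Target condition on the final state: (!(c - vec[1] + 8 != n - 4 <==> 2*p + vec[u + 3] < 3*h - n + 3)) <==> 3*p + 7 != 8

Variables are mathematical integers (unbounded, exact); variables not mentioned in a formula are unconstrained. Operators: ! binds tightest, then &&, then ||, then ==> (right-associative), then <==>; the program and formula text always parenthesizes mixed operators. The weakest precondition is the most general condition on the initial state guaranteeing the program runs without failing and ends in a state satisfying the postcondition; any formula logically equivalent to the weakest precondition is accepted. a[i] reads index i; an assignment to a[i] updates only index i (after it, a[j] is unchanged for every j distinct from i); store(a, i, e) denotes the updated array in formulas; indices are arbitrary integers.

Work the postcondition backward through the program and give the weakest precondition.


Working backward. After the program, the postcondition (!(c - vec[1] + 8 != n - 4 <==> 2*p + vec[u + 3] < 3*h - n + 3)) <==> 3*p + 7 != 8 must hold; in canonical form it is (!(c != vec[1] + n - 12 <==> vec[u + 3] + n + 2*p < 3*h + 3)) <==> 3*p != 1.
Before h := n - 3: (!(c != vec[1] + n - 12 <==> vec[u + 3] + 2*p < 2*n - 6)) <==> 3*p != 1
Before vec[4] := p - 7: (!(c != vec[1] + n - 12 <==> store(vec, 4, p - 7)[u + 3] + 2*p < 2*n - 6)) <==> 3*p != 1
Answer: WP = (!(c != vec[1] + n - 12 <==> store(vec, 4, p - 7)[u + 3] + 2*p < 2*n - 6)) <==> 3*p != 1


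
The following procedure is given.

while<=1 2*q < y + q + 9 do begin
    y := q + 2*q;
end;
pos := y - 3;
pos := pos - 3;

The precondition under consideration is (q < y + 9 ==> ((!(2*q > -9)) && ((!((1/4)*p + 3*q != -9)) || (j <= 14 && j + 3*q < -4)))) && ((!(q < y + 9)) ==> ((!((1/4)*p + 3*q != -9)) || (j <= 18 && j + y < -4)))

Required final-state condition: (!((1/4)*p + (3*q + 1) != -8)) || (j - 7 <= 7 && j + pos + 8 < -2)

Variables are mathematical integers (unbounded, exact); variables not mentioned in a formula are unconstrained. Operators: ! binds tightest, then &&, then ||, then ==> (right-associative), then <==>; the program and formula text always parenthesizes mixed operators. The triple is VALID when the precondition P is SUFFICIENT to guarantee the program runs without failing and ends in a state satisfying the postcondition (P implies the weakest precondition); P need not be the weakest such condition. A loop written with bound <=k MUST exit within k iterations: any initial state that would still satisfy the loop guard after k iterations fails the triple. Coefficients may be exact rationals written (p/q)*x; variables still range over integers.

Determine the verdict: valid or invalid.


Working backward. After the program, the postcondition (!((1/4)*p + (3*q + 1) != -8)) || (j - 7 <= 7 && j + pos + 8 < -2) must hold; in canonical form it is (!((1/4)*p + 3*q != -9)) || (j <= 14 && j + pos < -10).
Before pos := pos - 3: (!((1/4)*p + 3*q != -9)) || (j <= 14 && j + pos < -7)
Before pos := y - 3: (!((1/4)*p + 3*q != -9)) || (j <= 14 && j + y < -4)
Before the loop (bound <=1), unroll the exhaustion recursion (WP_0 = exit-now case; WP_j = one more guarded iteration, up to j = 1):
  WP_0: (!(q < y + 9)) && ((!((1/4)*p + 3*q != -9)) || (j <= 14 && j + y < -4))
  WP_1: (q < y + 9 ==> ((!(2*q > -9)) && ((!((1/4)*p + 3*q != -9)) || (j <= 14 && j + 3*q < -4)))) && ((!(q < y + 9)) ==> ((!((1/4)*p + 3*q != -9)) || (j <= 14 && j + y < -4)))
So before the loop: (q < y + 9 ==> ((!(2*q > -9)) && ((!((1/4)*p + 3*q != -9)) || (j <= 14 && j + 3*q < -4)))) && ((!(q < y + 9)) ==> ((!((1/4)*p + 3*q != -9)) || (j <= 14 && j + y < -4)))
The weakest precondition is (q < y + 9 ==> ((!(2*q > -9)) && ((!((1/4)*p + 3*q != -9)) || (j <= 14 && j + 3*q < -4)))) && ((!(q < y + 9)) ==> ((!((1/4)*p + 3*q != -9)) || (j <= 14 && j + y < -4))).
Check whether (q < y + 9 ==> ((!(2*q > -9)) && ((!((1/4)*p + 3*q != -9)) || (j <= 14 && j + 3*q < -4)))) && ((!(q < y + 9)) ==> ((!((1/4)*p + 3*q != -9)) || (j <= 18 && j + y < -4))) implies it.
Countermodel: at the initial state j = 15, p = 97, q = -11, y = -20, the precondition holds but the weakest precondition fails.
Answer: invalid


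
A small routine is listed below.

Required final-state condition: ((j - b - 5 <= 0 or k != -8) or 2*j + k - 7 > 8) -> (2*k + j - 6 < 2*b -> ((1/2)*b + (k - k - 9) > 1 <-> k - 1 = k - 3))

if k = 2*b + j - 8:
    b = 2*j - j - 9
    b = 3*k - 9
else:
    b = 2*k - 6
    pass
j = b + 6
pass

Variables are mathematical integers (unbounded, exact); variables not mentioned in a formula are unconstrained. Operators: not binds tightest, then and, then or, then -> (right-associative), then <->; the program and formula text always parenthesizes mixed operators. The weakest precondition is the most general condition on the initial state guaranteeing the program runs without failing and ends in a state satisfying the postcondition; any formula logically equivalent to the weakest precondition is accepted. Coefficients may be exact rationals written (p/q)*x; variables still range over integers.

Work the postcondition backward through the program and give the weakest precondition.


Working backward. After the program, the postcondition ((j - b - 5 <= 0 or k != -8) or 2*j + k - 7 > 8) -> (2*k + j - 6 < 2*b -> ((1/2)*b + (k - k - 9) > 1 <-> k - 1 = k - 3)) must hold; in canonical form it is (j <= b + 5 or k != -8 or 2*j + k > 15) -> (j + 2*k < 2*b + 6 -> (not ((1/2)*b > 10))).
Before skip: (j <= b + 5 or k != -8 or 2*j + k > 15) -> (j + 2*k < 2*b + 6 -> (not ((1/2)*b > 10)))
Before j := b + 6: (k != -8 or 2*b + k > 3) -> (2*k < b -> (not ((1/2)*b > 10)))
Then branch requires (k != -8 or 7*k > 21) -> (k > 9 -> (not ((3/2)*k > 29/2))); else branch requires true.
Before the if: k = 2*b + j - 8 -> ((k != -8 or 7*k > 21) -> (k > 9 -> (not ((3/2)*k > 29/2))))
Answer: WP = k = 2*b + j - 8 -> ((k != -8 or 7*k > 21) -> (k > 9 -> (not ((3/2)*k > 29/2))))


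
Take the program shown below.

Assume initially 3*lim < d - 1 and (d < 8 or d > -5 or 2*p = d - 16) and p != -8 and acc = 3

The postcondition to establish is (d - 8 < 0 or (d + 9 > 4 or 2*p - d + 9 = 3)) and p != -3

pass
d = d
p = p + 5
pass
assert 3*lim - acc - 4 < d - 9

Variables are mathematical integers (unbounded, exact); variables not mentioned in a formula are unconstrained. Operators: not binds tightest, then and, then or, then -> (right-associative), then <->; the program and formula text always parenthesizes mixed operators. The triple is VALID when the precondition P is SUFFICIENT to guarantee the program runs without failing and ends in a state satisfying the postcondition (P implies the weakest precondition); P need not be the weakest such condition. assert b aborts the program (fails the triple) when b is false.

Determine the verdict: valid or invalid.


Working backward. After the program, the postcondition (d - 8 < 0 or (d + 9 > 4 or 2*p - d + 9 = 3)) and p != -3 must hold; in canonical form it is (d < 8 or d > -5 or 2*p = d - 6) and p != -3.
Before assert 3*lim - acc - 4 < d - 9: 3*lim < acc + d - 5 and (d < 8 or d > -5 or 2*p = d - 6) and p != -3
Before skip: 3*lim < acc + d - 5 and (d < 8 or d > -5 or 2*p = d - 6) and p != -3
Before p := p + 5: 3*lim < acc + d - 5 and (d < 8 or d > -5 or 2*p = d - 16) and p != -8
Before d := d: 3*lim < acc + d - 5 and (d < 8 or d > -5 or 2*p = d - 16) and p != -8
Before skip: 3*lim < acc + d - 5 and (d < 8 or d > -5 or 2*p = d - 16) and p != -8
The weakest precondition is 3*lim < acc + d - 5 and (d < 8 or d > -5 or 2*p = d - 16) and p != -8.
Check whether 3*lim < d - 1 and (d < 8 or d > -5 or 2*p = d - 16) and p != -8 and acc = 3 implies it.
Countermodel: at the initial state acc = 3, d = -4, lim = -2, p = -10, the precondition holds but the weakest precondition fails.
Answer: invalid


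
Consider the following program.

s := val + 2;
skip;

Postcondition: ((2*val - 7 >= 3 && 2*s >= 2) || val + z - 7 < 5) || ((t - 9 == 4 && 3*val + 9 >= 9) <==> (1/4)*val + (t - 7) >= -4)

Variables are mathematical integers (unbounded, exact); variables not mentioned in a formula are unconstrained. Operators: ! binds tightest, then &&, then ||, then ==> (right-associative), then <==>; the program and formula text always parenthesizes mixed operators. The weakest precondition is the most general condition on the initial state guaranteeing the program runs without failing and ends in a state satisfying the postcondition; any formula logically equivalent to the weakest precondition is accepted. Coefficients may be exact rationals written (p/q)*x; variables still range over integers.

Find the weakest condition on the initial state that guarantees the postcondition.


Working backward. After the program, the postcondition ((2*val - 7 >= 3 && 2*s >= 2) || val + z - 7 < 5) || ((t - 9 == 4 && 3*val + 9 >= 9) <==> (1/4)*val + (t - 7) >= -4) must hold; in canonical form it is (2*val >= 10 && 2*s >= 2) || val + z < 12 || ((t == 13 && 3*val >= 0) <==> t + (1/4)*val >= 3).
Before skip: (2*val >= 10 && 2*s >= 2) || val + z < 12 || ((t == 13 && 3*val >= 0) <==> t + (1/4)*val >= 3)
Before s := val + 2: (2*val >= 10 && 2*val >= -2) || val + z < 12 || ((t == 13 && 3*val >= 0) <==> t + (1/4)*val >= 3)
Answer: WP = (2*val >= 10 && 2*val >= -2) || val + z < 12 || ((t == 13 && 3*val >= 0) <==> t + (1/4)*val >= 3)


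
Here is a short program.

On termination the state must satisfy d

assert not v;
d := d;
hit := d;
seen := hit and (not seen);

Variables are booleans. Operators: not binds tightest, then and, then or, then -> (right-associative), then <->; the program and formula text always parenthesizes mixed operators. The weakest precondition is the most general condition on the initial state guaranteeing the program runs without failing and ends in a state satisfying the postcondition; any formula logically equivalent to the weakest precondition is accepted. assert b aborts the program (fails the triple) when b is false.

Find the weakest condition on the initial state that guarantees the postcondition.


Working backward. After the program, d must hold.
Before seen := hit and (not seen): d
Before hit := d: d
Before d := d: d
Before assert not v: (not v) and d
Answer: WP = (not v) and d


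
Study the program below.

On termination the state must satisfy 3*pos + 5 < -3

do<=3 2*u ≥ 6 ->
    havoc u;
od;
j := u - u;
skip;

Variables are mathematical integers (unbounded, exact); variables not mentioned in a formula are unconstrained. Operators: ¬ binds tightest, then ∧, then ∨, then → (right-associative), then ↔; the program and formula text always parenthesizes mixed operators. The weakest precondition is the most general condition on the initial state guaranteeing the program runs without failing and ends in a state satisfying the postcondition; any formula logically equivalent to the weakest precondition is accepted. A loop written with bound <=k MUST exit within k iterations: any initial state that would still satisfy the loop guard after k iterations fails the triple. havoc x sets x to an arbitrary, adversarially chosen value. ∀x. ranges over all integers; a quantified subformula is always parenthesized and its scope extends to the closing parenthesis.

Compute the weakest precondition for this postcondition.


Working backward. After the program, the postcondition 3*pos + 5 < -3 must hold; in canonical form it is 3*pos < -8.
Before skip: 3*pos < -8
Before j := u - u: 3*pos < -8
Before the loop (bound <=3), unroll the exhaustion recursion (WP_0 = exit-now case; WP_j = one more guarded iteration, up to j = 3):
  WP_0: (¬(2*u ≥ 6)) ∧ 3*pos < -8
  WP_1: (2*u ≥ 6 → (∀u_1. ((¬(2*u_1 ≥ 6)) ∧ 3*pos < -8))) ∧ ((¬(2*u ≥ 6)) → 3*pos < -8)
  WP_2: (2*u ≥ 6 → (∀u_2. ((2*u_2 ≥ 6 → (∀u_1. ((¬(2*u_1 ≥ 6)) ∧ 3*pos < -8))) ∧ ((¬(2*u_2 ≥ 6)) → 3*pos < -8)))) ∧ ((¬(2*u ≥ 6)) → 3*pos < -8)
  WP_3: (2*u ≥ 6 → (∀u_3. ((2*u_3 ≥ 6 → (∀u_2. ((2*u_2 ≥ 6 → (∀u_1. ((¬(2*u_1 ≥ 6)) ∧ 3*pos < -8))) ∧ ((¬(2*u_2 ≥ 6)) → 3*pos < -8)))) ∧ ((¬(2*u_3 ≥ 6)) → 3*pos < -8)))) ∧ ((¬(2*u ≥ 6)) → 3*pos < -8)
So before the loop: (2*u ≥ 6 → (∀u_3. ((2*u_3 ≥ 6 → (∀u_2. ((2*u_2 ≥ 6 → (∀u_1. ((¬(2*u_1 ≥ 6)) ∧ 3*pos < -8))) ∧ ((¬(2*u_2 ≥ 6)) → 3*pos < -8)))) ∧ ((¬(2*u_3 ≥ 6)) → 3*pos < -8)))) ∧ ((¬(2*u ≥ 6)) → 3*pos < -8)
Answer: WP = (2*u ≥ 6 → (∀u_3. ((2*u_3 ≥ 6 → (∀u_2. ((2*u_2 ≥ 6 → (∀u_1. ((¬(2*u_1 ≥ 6)) ∧ 3*pos < -8))) ∧ ((¬(2*u_2 ≥ 6)) → 3*pos < -8)))) ∧ ((¬(2*u_3 ≥ 6)) → 3*pos < -8)))) ∧ ((¬(2*u ≥ 6)) → 3*pos < -8)


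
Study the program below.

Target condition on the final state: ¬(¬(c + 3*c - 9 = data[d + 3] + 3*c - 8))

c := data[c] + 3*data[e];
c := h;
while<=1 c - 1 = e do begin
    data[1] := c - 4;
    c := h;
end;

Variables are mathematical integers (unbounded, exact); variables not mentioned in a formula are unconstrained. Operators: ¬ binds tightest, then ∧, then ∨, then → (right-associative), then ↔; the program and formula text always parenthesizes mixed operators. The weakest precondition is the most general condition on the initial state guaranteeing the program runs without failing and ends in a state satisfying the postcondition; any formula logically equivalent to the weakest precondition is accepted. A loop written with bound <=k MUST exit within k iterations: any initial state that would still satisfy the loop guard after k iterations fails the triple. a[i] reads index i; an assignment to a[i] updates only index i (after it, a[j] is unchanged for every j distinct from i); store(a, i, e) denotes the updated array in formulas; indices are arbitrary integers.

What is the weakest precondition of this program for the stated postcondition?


Working backward. After the program, the postcondition ¬(¬(c + 3*c - 9 = data[d + 3] + 3*c - 8)) must hold; in canonical form it is c = data[d + 3] + 1.
Before the loop (bound <=1), unroll the exhaustion recursion (WP_0 = exit-now case; WP_j = one more guarded iteration, up to j = 1):
  WP_0: (¬(c = e + 1)) ∧ c = data[d + 3] + 1
  WP_1: (c = e + 1 → ((¬(h = e + 1)) ∧ h = store(data, 1, c - 4)[d + 3] + 1)) ∧ ((¬(c = e + 1)) → c = data[d + 3] + 1)
So before the loop: (c = e + 1 → ((¬(h = e + 1)) ∧ h = store(data, 1, c - 4)[d + 3] + 1)) ∧ ((¬(c = e + 1)) → c = data[d + 3] + 1)
Before c := h: (h = e + 1 → ((¬(h = e + 1)) ∧ h = store(data, 1, h - 4)[d + 3] + 1)) ∧ ((¬(h = e + 1)) → h = data[d + 3] + 1)
Before c := data[c] + 3*data[e]: (h = e + 1 → ((¬(h = e + 1)) ∧ h = store(data, 1, h - 4)[d + 3] + 1)) ∧ ((¬(h = e + 1)) → h = data[d + 3] + 1)
Answer: WP = (h = e + 1 → ((¬(h = e + 1)) ∧ h = store(data, 1, h - 4)[d + 3] + 1)) ∧ ((¬(h = e + 1)) → h = data[d + 3] + 1)


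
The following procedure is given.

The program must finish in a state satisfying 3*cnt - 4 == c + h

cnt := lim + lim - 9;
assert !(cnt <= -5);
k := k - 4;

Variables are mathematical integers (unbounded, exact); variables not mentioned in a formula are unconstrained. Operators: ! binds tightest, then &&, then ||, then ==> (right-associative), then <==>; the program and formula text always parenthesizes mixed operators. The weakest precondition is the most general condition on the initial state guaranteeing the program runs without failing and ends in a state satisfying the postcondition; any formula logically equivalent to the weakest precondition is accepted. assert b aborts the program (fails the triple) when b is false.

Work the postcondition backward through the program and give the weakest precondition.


Working backward. After the program, the postcondition 3*cnt - 4 == c + h must hold; in canonical form it is 3*cnt == c + h + 4.
Before k := k - 4: 3*cnt == c + h + 4
Before assert !(cnt <= -5): (!(cnt <= -5)) && 3*cnt == c + h + 4
Before cnt := lim + lim - 9: (!(2*lim <= 4)) && 6*lim == c + h + 31
Answer: WP = (!(2*lim <= 4)) && 6*lim == c + h + 31


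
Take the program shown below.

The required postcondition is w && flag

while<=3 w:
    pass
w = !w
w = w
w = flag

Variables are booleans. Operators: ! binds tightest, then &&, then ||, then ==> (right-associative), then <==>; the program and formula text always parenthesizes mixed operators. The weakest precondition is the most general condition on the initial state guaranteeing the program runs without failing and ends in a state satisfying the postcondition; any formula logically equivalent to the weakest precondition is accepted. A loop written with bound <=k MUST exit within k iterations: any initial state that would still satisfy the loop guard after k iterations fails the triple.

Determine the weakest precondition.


Working backward. After the program, w && flag must hold.
Before w := flag: flag
Before w := w: flag
Before w := !w: flag
Before the loop (bound <=3), unroll the exhaustion recursion (WP_0 = exit-now case; WP_j = one more guarded iteration, up to j = 3):
  WP_0: (!w) && flag
  WP_1: (w ==> ((!w) && flag)) && ((!w) ==> flag)
  WP_2: (w ==> ((w ==> ((!w) && flag)) && ((!w) ==> flag))) && ((!w) ==> flag)
  WP_3: (w ==> ((w ==> ((w ==> ((!w) && flag)) && ((!w) ==> flag))) && ((!w) ==> flag))) && ((!w) ==> flag)
So before the loop: (w ==> ((w ==> ((w ==> ((!w) && flag)) && ((!w) ==> flag))) && ((!w) ==> flag))) && ((!w) ==> flag)
Answer: WP = (w ==> ((w ==> ((w ==> ((!w) && flag)) && ((!w) ==> flag))) && ((!w) ==> flag))) && ((!w) ==> flag)


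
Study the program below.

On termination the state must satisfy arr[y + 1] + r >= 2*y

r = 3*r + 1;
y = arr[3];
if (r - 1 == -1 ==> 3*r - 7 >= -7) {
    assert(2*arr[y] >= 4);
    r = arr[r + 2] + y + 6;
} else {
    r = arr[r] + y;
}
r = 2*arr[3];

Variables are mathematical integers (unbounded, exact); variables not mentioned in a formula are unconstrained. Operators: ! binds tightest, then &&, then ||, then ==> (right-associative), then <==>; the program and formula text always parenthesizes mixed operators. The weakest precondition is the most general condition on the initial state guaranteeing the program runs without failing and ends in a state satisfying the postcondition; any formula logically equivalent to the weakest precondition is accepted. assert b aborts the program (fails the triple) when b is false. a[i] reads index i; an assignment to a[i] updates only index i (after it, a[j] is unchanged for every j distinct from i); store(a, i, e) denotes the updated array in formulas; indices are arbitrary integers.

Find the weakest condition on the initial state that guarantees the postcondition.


Working backward. After the program, arr[y + 1] + r >= 2*y must hold.
Before r := 2*arr[3]: arr[y + 1] + 2*arr[3] >= 2*y
Then branch requires 2*arr[y] >= 4 && arr[y + 1] + 2*arr[3] >= 2*y; else branch requires arr[y + 1] + 2*arr[3] >= 2*y.
Before the if: ((r == 0 ==> 3*r >= 0) ==> (2*arr[y] >= 4 && arr[y + 1] + 2*arr[3] >= 2*y)) && ((!(r == 0 ==> 3*r >= 0)) ==> arr[y + 1] + 2*arr[3] >= 2*y)
Before y := arr[3]: ((r == 0 ==> 3*r >= 0) ==> (2*arr[arr[3]] >= 4 && arr[arr[3] + 1] >= 0)) && ((!(r == 0 ==> 3*r >= 0)) ==> arr[arr[3] + 1] >= 0)
Before r := 3*r + 1: ((3*r == -1 ==> 9*r >= -3) ==> (2*arr[arr[3]] >= 4 && arr[arr[3] + 1] >= 0)) && ((!(3*r == -1 ==> 9*r >= -3)) ==> arr[arr[3] + 1] >= 0)
Answer: WP = ((3*r == -1 ==> 9*r >= -3) ==> (2*arr[arr[3]] >= 4 && arr[arr[3] + 1] >= 0)) && ((!(3*r == -1 ==> 9*r >= -3)) ==> arr[arr[3] + 1] >= 0)


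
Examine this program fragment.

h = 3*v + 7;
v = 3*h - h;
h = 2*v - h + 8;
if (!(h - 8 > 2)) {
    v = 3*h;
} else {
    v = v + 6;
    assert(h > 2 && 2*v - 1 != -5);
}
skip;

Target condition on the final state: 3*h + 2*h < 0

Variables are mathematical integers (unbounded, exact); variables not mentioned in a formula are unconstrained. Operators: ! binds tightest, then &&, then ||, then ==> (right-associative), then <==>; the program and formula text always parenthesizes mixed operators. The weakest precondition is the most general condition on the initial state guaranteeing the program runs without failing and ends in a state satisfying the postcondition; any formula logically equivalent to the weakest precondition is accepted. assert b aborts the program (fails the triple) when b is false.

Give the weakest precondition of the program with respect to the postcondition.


Working backward. After the program, the postcondition 3*h + 2*h < 0 must hold; in canonical form it is 5*h < 0.
Before skip: 5*h < 0
Then branch requires 5*h < 0; else branch requires h > 2 && 2*v != -16 && 5*h < 0.
Before the if: ((!(h > 10)) ==> 5*h < 0) && (h > 10 ==> (h > 2 && 2*v != -16 && 5*h < 0))
Before h := 2*v - h + 8: ((!(2*v > h + 2)) ==> 10*v < 5*h - 40) && (2*v > h + 2 ==> (2*v > h - 6 && 2*v != -16 && 10*v < 5*h - 40))
Before v := 3*h - h: ((!(3*h > 2)) ==> 15*h < -40) && (3*h > 2 ==> (3*h > -6 && 4*h != -16 && 15*h < -40))
Before h := 3*v + 7: ((!(9*v > -19)) ==> 45*v < -145) && (9*v > -19 ==> (9*v > -27 && 12*v != -44 && 45*v < -145))
Answer: WP = ((!(9*v > -19)) ==> 45*v < -145) && (9*v > -19 ==> (9*v > -27 && 12*v != -44 && 45*v < -145))


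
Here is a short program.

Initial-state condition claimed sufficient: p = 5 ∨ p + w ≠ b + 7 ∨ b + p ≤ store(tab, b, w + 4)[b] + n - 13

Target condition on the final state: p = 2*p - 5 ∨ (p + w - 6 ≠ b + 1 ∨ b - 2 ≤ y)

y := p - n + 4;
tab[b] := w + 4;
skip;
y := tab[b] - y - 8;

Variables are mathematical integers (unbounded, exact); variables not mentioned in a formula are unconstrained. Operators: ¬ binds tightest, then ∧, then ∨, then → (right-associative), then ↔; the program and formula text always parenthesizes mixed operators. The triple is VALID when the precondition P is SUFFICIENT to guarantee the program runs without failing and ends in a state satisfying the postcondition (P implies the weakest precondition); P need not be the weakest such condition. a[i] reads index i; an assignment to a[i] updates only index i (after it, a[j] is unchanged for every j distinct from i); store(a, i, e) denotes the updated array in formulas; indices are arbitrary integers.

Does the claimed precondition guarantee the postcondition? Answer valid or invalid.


Working backward. After the program, the postcondition p = 2*p - 5 ∨ (p + w - 6 ≠ b + 1 ∨ b - 2 ≤ y) must hold; in canonical form it is p = 5 ∨ p + w ≠ b + 7 ∨ b ≤ y + 2.
Before y := tab[b] - y - 8: p = 5 ∨ p + w ≠ b + 7 ∨ b + y ≤ tab[b] - 6
Before skip: p = 5 ∨ p + w ≠ b + 7 ∨ b + y ≤ tab[b] - 6
Before tab[b] := w + 4: p = 5 ∨ p + w ≠ b + 7 ∨ b + y ≤ store(tab, b, w + 4)[b] - 6
Before y := p - n + 4: p = 5 ∨ p + w ≠ b + 7 ∨ b + p ≤ store(tab, b, w + 4)[b] + n - 10
The weakest precondition is p = 5 ∨ p + w ≠ b + 7 ∨ b + p ≤ store(tab, b, w + 4)[b] + n - 10.
Check whether p = 5 ∨ p + w ≠ b + 7 ∨ b + p ≤ store(tab, b, w + 4)[b] + n - 13 implies it.
Every state satisfying the precondition satisfies the weakest precondition: the implication holds.
Answer: valid


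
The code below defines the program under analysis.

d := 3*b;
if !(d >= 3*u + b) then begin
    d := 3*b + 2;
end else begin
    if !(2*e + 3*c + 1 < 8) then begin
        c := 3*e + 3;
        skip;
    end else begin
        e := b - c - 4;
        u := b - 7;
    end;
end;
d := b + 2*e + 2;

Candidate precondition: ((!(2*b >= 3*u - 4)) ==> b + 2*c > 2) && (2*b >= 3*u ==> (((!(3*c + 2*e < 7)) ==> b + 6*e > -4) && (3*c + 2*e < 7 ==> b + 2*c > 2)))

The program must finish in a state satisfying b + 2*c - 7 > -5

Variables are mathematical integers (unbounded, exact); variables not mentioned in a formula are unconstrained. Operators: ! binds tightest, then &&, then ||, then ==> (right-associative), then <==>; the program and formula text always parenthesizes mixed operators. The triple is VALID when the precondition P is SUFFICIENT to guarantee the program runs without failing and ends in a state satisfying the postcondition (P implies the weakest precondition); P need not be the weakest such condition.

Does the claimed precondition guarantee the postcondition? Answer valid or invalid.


Working backward. After the program, the postcondition b + 2*c - 7 > -5 must hold; in canonical form it is b + 2*c > 2.
Before d := b + 2*e + 2: b + 2*c > 2
Then branch requires b + 2*c > 2; else branch requires ((!(3*c + 2*e < 7)) ==> b + 6*e > -4) && (3*c + 2*e < 7 ==> b + 2*c > 2).
Before the if: ((!(d >= b + 3*u)) ==> b + 2*c > 2) && (d >= b + 3*u ==> (((!(3*c + 2*e < 7)) ==> b + 6*e > -4) && (3*c + 2*e < 7 ==> b + 2*c > 2)))
Before d := 3*b: ((!(2*b >= 3*u)) ==> b + 2*c > 2) && (2*b >= 3*u ==> (((!(3*c + 2*e < 7)) ==> b + 6*e > -4) && (3*c + 2*e < 7 ==> b + 2*c > 2)))
The weakest precondition is ((!(2*b >= 3*u)) ==> b + 2*c > 2) && (2*b >= 3*u ==> (((!(3*c + 2*e < 7)) ==> b + 6*e > -4) && (3*c + 2*e < 7 ==> b + 2*c > 2))).
Check whether ((!(2*b >= 3*u - 4)) ==> b + 2*c > 2) && (2*b >= 3*u ==> (((!(3*c + 2*e < 7)) ==> b + 6*e > -4) && (3*c + 2*e < 7 ==> b + 2*c > 2))) implies it.
Countermodel: at the initial state b = -2, c = 0, e = 0, u = -1, the precondition holds but the weakest precondition fails.
Answer: invalid


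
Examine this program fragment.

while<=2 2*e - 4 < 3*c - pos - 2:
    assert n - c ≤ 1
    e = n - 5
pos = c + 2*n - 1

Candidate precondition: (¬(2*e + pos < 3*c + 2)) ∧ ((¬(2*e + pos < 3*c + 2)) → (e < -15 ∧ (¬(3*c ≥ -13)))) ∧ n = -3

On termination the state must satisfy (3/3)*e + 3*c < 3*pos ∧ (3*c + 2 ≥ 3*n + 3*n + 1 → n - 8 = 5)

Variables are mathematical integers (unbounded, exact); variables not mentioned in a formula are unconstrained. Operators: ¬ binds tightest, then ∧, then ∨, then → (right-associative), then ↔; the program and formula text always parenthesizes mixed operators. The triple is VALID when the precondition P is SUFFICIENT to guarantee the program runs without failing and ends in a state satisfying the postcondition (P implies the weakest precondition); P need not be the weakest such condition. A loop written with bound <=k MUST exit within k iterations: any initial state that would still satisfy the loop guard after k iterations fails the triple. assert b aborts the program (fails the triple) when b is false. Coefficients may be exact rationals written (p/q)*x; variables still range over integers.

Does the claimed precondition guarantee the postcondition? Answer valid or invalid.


Working backward. After the program, the postcondition (3/3)*e + 3*c < 3*pos ∧ (3*c + 2 ≥ 3*n + 3*n + 1 → n - 8 = 5) must hold; in canonical form it is 3*c + e < 3*pos ∧ (3*c ≥ 6*n - 1 → n = 13).
Before pos := c + 2*n - 1: e < 6*n - 3 ∧ (3*c ≥ 6*n - 1 → n = 13)
Before the loop (bound <=2), unroll the exhaustion recursion (WP_0 = exit-now case; WP_j = one more guarded iteration, up to j = 2):
  WP_0: (¬(2*e + pos < 3*c + 2)) ∧ e < 6*n - 3 ∧ (3*c ≥ 6*n - 1 → n = 13)
  WP_1: (2*e + pos < 3*c + 2 → (n ≤ c + 1 ∧ (¬(2*n + pos < 3*c + 12)) ∧ 5*n > -2 ∧ (3*c ≥ 6*n - 1 → n = 13))) ∧ ((¬(2*e + pos < 3*c + 2)) → (e < 6*n - 3 ∧ (3*c ≥ 6*n - 1 → n = 13)))
  WP_2: (2*e + pos < 3*c + 2 → (n ≤ c + 1 ∧ (2*n + pos < 3*c + 12 → (n ≤ c + 1 ∧ (¬(2*n + pos < 3*c + 12)) ∧ 5*n > -2 ∧ (3*c ≥ 6*n - 1 → n = 13))) ∧ ((¬(2*n + pos < 3*c + 12)) → (5*n > -2 ∧ (3*c ≥ 6*n - 1 → n = 13))))) ∧ ((¬(2*e + pos < 3*c + 2)) → (e < 6*n - 3 ∧ (3*c ≥ 6*n - 1 → n = 13)))
So before the loop: (2*e + pos < 3*c + 2 → (n ≤ c + 1 ∧ (2*n + pos < 3*c + 12 → (n ≤ c + 1 ∧ (¬(2*n + pos < 3*c + 12)) ∧ 5*n > -2 ∧ (3*c ≥ 6*n - 1 → n = 13))) ∧ ((¬(2*n + pos < 3*c + 12)) → (5*n > -2 ∧ (3*c ≥ 6*n - 1 → n = 13))))) ∧ ((¬(2*e + pos < 3*c + 2)) → (e < 6*n - 3 ∧ (3*c ≥ 6*n - 1 → n = 13)))
The weakest precondition is (2*e + pos < 3*c + 2 → (n ≤ c + 1 ∧ (2*n + pos < 3*c + 12 → (n ≤ c + 1 ∧ (¬(2*n + pos < 3*c + 12)) ∧ 5*n > -2 ∧ (3*c ≥ 6*n - 1 → n = 13))) ∧ ((¬(2*n + pos < 3*c + 12)) → (5*n > -2 ∧ (3*c ≥ 6*n - 1 → n = 13))))) ∧ ((¬(2*e + pos < 3*c + 2)) → (e < 6*n - 3 ∧ (3*c ≥ 6*n - 1 → n = 13))).
Check whether (¬(2*e + pos < 3*c + 2)) ∧ ((¬(2*e + pos < 3*c + 2)) → (e < -15 ∧ (¬(3*c ≥ -13)))) ∧ n = -3 implies it.
Countermodel: at the initial state c = -7, e = -16, n = -3, pos = 13, the precondition holds but the weakest precondition fails.
Answer: invalid


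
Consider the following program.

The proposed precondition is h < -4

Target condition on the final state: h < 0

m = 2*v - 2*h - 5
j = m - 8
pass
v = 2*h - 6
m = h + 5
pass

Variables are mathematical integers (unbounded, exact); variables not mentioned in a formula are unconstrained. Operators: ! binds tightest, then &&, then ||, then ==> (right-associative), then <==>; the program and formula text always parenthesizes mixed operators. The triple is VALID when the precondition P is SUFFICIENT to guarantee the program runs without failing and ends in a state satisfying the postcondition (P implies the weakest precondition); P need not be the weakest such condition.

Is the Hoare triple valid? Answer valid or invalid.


Working backward. After the program, h < 0 must hold.
Before skip: h < 0
Before m := h + 5: h < 0
Before v := 2*h - 6: h < 0
Before skip: h < 0
Before j := m - 8: h < 0
Before m := 2*v - 2*h - 5: h < 0
The weakest precondition is h < 0.
Check whether h < -4 implies it.
Every state satisfying the precondition satisfies the weakest precondition: the implication holds.
Answer: valid


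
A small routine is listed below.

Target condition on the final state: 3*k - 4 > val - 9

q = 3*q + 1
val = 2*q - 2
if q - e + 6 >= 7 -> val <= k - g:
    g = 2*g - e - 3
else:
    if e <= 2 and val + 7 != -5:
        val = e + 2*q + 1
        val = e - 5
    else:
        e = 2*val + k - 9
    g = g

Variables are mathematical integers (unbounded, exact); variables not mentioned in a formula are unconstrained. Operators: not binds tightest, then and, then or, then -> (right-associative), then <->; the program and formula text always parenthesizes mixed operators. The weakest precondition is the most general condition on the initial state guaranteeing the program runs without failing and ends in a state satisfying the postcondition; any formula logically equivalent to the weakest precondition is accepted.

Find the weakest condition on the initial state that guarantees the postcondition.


Working backward. After the program, the postcondition 3*k - 4 > val - 9 must hold; in canonical form it is 3*k > val - 5.
Then branch requires 3*k > val - 5; else branch requires ((e <= 2 and val != -12) -> 3*k > e - 10) and ((not (e <= 2 and val != -12)) -> 3*k > val - 5).
Before the if: ((q >= e + 1 -> g + val <= k) -> 3*k > val - 5) and ((not (q >= e + 1 -> g + val <= k)) -> (((e <= 2 and val != -12) -> 3*k > e - 10) and ((not (e <= 2 and val != -12)) -> 3*k > val - 5)))
Before val := 2*q - 2: ((q >= e + 1 -> g + 2*q <= k + 2) -> 3*k > 2*q - 7) and ((not (q >= e + 1 -> g + 2*q <= k + 2)) -> (((e <= 2 and 2*q != -10) -> 3*k > e - 10) and ((not (e <= 2 and 2*q != -10)) -> 3*k > 2*q - 7)))
Before q := 3*q + 1: ((3*q >= e -> g + 6*q <= k) -> 3*k > 6*q - 5) and ((not (3*q >= e -> g + 6*q <= k)) -> (((e <= 2 and 6*q != -12) -> 3*k > e - 10) and ((not (e <= 2 and 6*q != -12)) -> 3*k > 6*q - 5)))
Answer: WP = ((3*q >= e -> g + 6*q <= k) -> 3*k > 6*q - 5) and ((not (3*q >= e -> g + 6*q <= k)) -> (((e <= 2 and 6*q != -12) -> 3*k > e - 10) and ((not (e <= 2 and 6*q != -12)) -> 3*k > 6*q - 5)))


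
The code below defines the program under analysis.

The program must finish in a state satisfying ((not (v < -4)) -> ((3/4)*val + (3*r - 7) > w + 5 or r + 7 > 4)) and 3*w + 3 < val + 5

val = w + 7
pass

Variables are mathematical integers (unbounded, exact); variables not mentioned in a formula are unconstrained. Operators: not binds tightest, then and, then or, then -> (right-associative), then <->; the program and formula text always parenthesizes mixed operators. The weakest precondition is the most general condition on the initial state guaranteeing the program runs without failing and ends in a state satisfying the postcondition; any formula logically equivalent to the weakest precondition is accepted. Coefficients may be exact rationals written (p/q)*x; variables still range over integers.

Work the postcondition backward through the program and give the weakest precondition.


Working backward. After the program, the postcondition ((not (v < -4)) -> ((3/4)*val + (3*r - 7) > w + 5 or r + 7 > 4)) and 3*w + 3 < val + 5 must hold; in canonical form it is ((not (v < -4)) -> (3*r + (3/4)*val > w + 12 or r > -3)) and 3*w < val + 2.
Before skip: ((not (v < -4)) -> (3*r + (3/4)*val > w + 12 or r > -3)) and 3*w < val + 2
Before val := w + 7: ((not (v < -4)) -> (3*r > (1/4)*w + 27/4 or r > -3)) and 2*w < 9
Answer: WP = ((not (v < -4)) -> (3*r > (1/4)*w + 27/4 or r > -3)) and 2*w < 9


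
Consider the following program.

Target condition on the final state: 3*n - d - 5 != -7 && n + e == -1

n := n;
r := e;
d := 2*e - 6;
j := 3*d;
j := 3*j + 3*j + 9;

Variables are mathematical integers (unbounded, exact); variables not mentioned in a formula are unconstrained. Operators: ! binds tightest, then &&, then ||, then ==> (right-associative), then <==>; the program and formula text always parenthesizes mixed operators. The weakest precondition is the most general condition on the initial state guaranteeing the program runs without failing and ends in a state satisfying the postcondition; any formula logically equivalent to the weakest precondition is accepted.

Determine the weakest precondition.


Working backward. After the program, the postcondition 3*n - d - 5 != -7 && n + e == -1 must hold; in canonical form it is 3*n != d - 2 && e + n == -1.
Before j := 3*j + 3*j + 9: 3*n != d - 2 && e + n == -1
Before j := 3*d: 3*n != d - 2 && e + n == -1
Before d := 2*e - 6: 3*n != 2*e - 8 && e + n == -1
Before r := e: 3*n != 2*e - 8 && e + n == -1
Before n := n: 3*n != 2*e - 8 && e + n == -1
Answer: WP = 3*n != 2*e - 8 && e + n == -1


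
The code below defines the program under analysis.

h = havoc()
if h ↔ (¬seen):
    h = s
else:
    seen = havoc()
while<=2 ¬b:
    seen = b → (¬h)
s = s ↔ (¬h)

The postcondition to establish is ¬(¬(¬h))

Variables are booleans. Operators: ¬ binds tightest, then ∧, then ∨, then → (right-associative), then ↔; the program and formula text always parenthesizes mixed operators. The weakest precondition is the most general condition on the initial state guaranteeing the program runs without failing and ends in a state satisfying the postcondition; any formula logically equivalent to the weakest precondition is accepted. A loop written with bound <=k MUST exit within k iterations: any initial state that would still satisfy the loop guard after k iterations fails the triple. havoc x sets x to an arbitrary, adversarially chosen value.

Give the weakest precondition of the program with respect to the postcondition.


Working backward. After the program, the postcondition ¬(¬(¬h)) must hold; in canonical form it is ¬h.
Before s := s ↔ (¬h): ¬h
Before the loop (bound <=2), unroll the exhaustion recursion (WP_0 = exit-now case; WP_j = one more guarded iteration, up to j = 2):
  WP_0: b ∧ (¬h)
  WP_1: ((¬b) → (b ∧ (¬h))) ∧ (b → (¬h))
  WP_2: ((¬b) → (((¬b) → (b ∧ (¬h))) ∧ (b → (¬h)))) ∧ (b → (¬h))
So before the loop: ((¬b) → (((¬b) → (b ∧ (¬h))) ∧ (b → (¬h)))) ∧ (b → (¬h))
Then branch requires ((¬b) → (((¬b) → (b ∧ (¬s))) ∧ (b → (¬s)))) ∧ (b → (¬s)); else branch requires ((¬b) → (((¬b) → (b ∧ (¬h))) ∧ (b → (¬h)))) ∧ (b → (¬h)).
Before the if: ((h ↔ (¬seen)) → (((¬b) → (((¬b) → (b ∧ (¬s))) ∧ (b → (¬s)))) ∧ (b → (¬s)))) ∧ ((¬(h ↔ (¬seen))) → (((¬b) → (((¬b) → (b ∧ (¬h))) ∧ (b → (¬h)))) ∧ (b → (¬h))))
Before havoc h: ((¬seen) → (((¬b) → (((¬b) → (b ∧ (¬s))) ∧ (b → (¬s)))) ∧ (b → (¬s)))) ∧ (¬seen) ∧ (seen → (((¬b) → (((¬b) → (b ∧ (¬s))) ∧ (b → (¬s)))) ∧ (b → (¬s)))) ∧ ((¬seen) → ((¬b) → ((¬b) → b)))
Answer: WP = ((¬seen) → (((¬b) → (((¬b) → (b ∧ (¬s))) ∧ (b → (¬s)))) ∧ (b → (¬s)))) ∧ (¬seen) ∧ (seen → (((¬b) → (((¬b) → (b ∧ (¬s))) ∧ (b → (¬s)))) ∧ (b → (¬s)))) ∧ ((¬seen) → ((¬b) → ((¬b) → b)))


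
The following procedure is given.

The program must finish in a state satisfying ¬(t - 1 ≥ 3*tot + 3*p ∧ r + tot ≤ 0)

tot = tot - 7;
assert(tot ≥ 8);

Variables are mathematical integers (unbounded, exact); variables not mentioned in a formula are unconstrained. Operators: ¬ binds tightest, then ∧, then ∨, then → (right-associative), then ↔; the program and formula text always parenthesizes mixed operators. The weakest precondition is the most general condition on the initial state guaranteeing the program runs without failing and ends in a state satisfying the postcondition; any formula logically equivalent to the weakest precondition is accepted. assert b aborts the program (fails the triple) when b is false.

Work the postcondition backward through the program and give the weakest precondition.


Working backward. After the program, the postcondition ¬(t - 1 ≥ 3*tot + 3*p ∧ r + tot ≤ 0) must hold; in canonical form it is ¬(t ≥ 3*p + 3*tot + 1 ∧ r + tot ≤ 0).
Before assert tot ≥ 8: tot ≥ 8 ∧ (¬(t ≥ 3*p + 3*tot + 1 ∧ r + tot ≤ 0))
Before tot := tot - 7: tot ≥ 15 ∧ (¬(t ≥ 3*p + 3*tot - 20 ∧ r + tot ≤ 7))
Answer: WP = tot ≥ 15 ∧ (¬(t ≥ 3*p + 3*tot - 20 ∧ r + tot ≤ 7))
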